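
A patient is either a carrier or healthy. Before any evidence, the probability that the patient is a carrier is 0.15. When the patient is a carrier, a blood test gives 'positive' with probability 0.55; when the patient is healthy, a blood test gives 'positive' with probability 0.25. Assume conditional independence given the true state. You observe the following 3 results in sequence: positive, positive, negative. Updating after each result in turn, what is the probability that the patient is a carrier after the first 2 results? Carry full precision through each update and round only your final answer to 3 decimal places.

0.461

After 'positive': P(carrier) = 0.55·0.1500 / (0.55·0.1500 + 0.25·0.8500) ≈ 0.2797
After 'positive': P(carrier) = 0.55·0.2797 / (0.55·0.2797 + 0.25·0.7203) ≈ 0.4607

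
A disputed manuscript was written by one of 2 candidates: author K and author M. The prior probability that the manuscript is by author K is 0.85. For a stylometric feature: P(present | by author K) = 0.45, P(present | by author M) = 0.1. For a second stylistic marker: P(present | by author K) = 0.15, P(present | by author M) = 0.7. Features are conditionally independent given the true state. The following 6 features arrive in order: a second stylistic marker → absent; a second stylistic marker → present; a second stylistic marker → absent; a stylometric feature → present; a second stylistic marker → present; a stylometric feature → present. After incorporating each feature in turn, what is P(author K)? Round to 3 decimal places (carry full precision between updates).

After a second stylistic marker='absent': P(author K) = 0.85·0.8500 / (0.85·0.8500 + 0.3·0.1500) ≈ 0.9414
After a second stylistic marker='present': P(author K) = 0.15·0.9414 / (0.15·0.9414 + 0.7·0.0586) ≈ 0.7748
After a second stylistic marker='absent': P(author K) = 0.85·0.7748 / (0.85·0.7748 + 0.3·0.2252) ≈ 0.9070
After a stylometric feature='present': P(author K) = 0.45·0.9070 / (0.45·0.9070 + 0.1·0.0930) ≈ 0.9777
After a second stylistic marker='present': P(author K) = 0.15·0.9777 / (0.15·0.9777 + 0.7·0.0223) ≈ 0.9038
After a stylometric feature='present': P(author K) = 0.45·0.9038 / (0.45·0.9038 + 0.1·0.0962) ≈ 0.9769

0.977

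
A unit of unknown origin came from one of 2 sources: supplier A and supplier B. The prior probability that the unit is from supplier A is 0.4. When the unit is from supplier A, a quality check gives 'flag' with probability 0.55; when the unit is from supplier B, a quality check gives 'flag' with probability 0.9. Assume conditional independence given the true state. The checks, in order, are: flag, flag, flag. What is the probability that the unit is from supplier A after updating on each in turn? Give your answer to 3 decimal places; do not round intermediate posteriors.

0.132

After 'flag': P(supplier A) = 0.55·0.4000 / (0.55·0.4000 + 0.9·0.6000) ≈ 0.2895
After 'flag': P(supplier A) = 0.55·0.2895 / (0.55·0.2895 + 0.9·0.7105) ≈ 0.1993
After 'flag': P(supplier A) = 0.55·0.1993 / (0.55·0.1993 + 0.9·0.8007) ≈ 0.1321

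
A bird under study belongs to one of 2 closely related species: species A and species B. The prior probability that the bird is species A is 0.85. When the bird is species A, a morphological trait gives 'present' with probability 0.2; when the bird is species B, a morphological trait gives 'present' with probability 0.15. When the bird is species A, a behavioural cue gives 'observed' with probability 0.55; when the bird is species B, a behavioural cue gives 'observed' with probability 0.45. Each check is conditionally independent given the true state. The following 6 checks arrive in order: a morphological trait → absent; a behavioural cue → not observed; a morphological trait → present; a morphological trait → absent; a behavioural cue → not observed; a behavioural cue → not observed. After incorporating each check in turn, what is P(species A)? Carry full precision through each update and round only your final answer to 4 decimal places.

After a morphological trait='absent': P(species A) = 0.8·0.8500 / (0.8·0.8500 + 0.85·0.1500) ≈ 0.8421
After a behavioural cue='not observed': P(species A) = 0.45·0.8421 / (0.45·0.8421 + 0.55·0.1579) ≈ 0.8136
After a morphological trait='present': P(species A) = 0.2·0.8136 / (0.2·0.8136 + 0.15·0.1864) ≈ 0.8533
After a morphological trait='absent': P(species A) = 0.8·0.8533 / (0.8·0.8533 + 0.85·0.1467) ≈ 0.8456
After a behavioural cue='not observed': P(species A) = 0.45·0.8456 / (0.45·0.8456 + 0.55·0.1544) ≈ 0.8175
After a behavioural cue='not observed': P(species A) = 0.45·0.8175 / (0.45·0.8175 + 0.55·0.1825) ≈ 0.7857

0.7857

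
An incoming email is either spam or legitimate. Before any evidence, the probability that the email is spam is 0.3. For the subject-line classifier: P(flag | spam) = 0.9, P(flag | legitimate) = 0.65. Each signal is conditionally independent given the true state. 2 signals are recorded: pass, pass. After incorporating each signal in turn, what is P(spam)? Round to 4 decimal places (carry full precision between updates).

0.0338

After 'pass': P(spam) = 0.1·0.3000 / (0.1·0.3000 + 0.35·0.7000) ≈ 0.1091
After 'pass': P(spam) = 0.1·0.1091 / (0.1·0.1091 + 0.35·0.8909) ≈ 0.0338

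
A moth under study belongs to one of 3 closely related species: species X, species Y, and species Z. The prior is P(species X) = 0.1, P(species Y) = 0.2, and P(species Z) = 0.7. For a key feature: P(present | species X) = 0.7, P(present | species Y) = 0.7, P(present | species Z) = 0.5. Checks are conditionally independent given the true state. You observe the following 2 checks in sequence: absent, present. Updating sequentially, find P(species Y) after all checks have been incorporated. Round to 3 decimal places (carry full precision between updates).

0.176

After 'absent': normaliser = 0.3·0.1000 + 0.3·0.2000 + 0.5·0.7000; P(species X) ≈ 0.0682, P(species Y) ≈ 0.1364, P(species Z) ≈ 0.7955
After 'present': normaliser = 0.7·0.0682 + 0.7·0.1364 + 0.5·0.7955; P(species X) ≈ 0.0882, P(species Y) ≈ 0.1765, P(species Z) ≈ 0.7353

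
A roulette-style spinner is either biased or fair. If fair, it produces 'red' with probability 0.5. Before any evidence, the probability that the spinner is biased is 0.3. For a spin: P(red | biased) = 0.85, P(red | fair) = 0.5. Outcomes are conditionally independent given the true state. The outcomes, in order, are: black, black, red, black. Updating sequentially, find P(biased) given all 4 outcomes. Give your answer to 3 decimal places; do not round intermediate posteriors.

After 'black': P(biased) = 0.15·0.3000 / (0.15·0.3000 + 0.5·0.7000) ≈ 0.1139
After 'black': P(biased) = 0.15·0.1139 / (0.15·0.1139 + 0.5·0.8861) ≈ 0.0371
After 'red': P(biased) = 0.85·0.0371 / (0.85·0.0371 + 0.5·0.9629) ≈ 0.0615
After 'black': P(biased) = 0.15·0.0615 / (0.15·0.0615 + 0.5·0.9385) ≈ 0.0193

0.019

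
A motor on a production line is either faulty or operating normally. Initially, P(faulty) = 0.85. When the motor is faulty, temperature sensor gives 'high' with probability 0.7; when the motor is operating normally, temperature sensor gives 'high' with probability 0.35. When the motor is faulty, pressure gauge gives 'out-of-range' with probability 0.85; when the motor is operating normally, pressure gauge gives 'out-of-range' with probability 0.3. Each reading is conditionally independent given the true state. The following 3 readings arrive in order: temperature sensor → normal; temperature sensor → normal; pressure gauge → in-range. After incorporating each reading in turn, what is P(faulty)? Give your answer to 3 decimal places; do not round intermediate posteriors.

0.206

After temperature sensor='normal': P(faulty) = 0.3·0.8500 / (0.3·0.8500 + 0.65·0.1500) ≈ 0.7234
After temperature sensor='normal': P(faulty) = 0.3·0.7234 / (0.3·0.7234 + 0.65·0.2766) ≈ 0.5469
After pressure gauge='in-range': P(faulty) = 0.15·0.5469 / (0.15·0.5469 + 0.7·0.4531) ≈ 0.2055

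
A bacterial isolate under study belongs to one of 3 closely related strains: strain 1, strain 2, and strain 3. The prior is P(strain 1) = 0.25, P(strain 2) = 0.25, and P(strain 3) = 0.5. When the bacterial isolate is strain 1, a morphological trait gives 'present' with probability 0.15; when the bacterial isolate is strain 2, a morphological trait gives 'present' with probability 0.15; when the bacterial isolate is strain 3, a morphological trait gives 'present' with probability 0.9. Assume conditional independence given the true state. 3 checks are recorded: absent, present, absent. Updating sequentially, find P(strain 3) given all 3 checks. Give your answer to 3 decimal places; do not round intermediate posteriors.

Apply Bayes' rule sequentially, carrying P(strain 3) forward.
After 'absent': normaliser = 0.85·0.2500 + 0.85·0.2500 + 0.1·0.5000; P(strain 1) ≈ 0.4474, P(strain 2) ≈ 0.4474, P(strain 3) ≈ 0.1053
After 'present': normaliser = 0.15·0.4474 + 0.15·0.4474 + 0.9·0.1053; P(strain 1) ≈ 0.2931, P(strain 2) ≈ 0.2931, P(strain 3) ≈ 0.4138
After 'absent': normaliser = 0.85·0.2931 + 0.85·0.2931 + 0.1·0.4138; P(strain 1) ≈ 0.4617, P(strain 2) ≈ 0.4617, P(strain 3) ≈ 0.0767

0.077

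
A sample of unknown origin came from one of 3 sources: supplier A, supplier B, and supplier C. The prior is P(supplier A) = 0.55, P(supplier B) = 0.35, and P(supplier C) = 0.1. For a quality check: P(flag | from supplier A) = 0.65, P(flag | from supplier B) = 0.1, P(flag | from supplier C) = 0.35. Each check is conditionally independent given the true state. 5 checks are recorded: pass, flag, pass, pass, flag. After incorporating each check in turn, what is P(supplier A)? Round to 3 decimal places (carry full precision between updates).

Each posterior becomes the prior for the next update.
After 'pass': normaliser = 0.35·0.5500 + 0.9·0.3500 + 0.65·0.1000; P(supplier A) ≈ 0.3362, P(supplier B) ≈ 0.5502, P(supplier C) ≈ 0.1135
After 'flag': normaliser = 0.65·0.3362 + 0.1·0.5502 + 0.35·0.1135; P(supplier A) ≈ 0.6976, P(supplier B) ≈ 0.1756, P(supplier C) ≈ 0.1268
After 'pass': normaliser = 0.35·0.6976 + 0.9·0.1756 + 0.65·0.1268; P(supplier A) ≈ 0.5038, P(supplier B) ≈ 0.3261, P(supplier C) ≈ 0.1701
After 'pass': normaliser = 0.35·0.5038 + 0.9·0.3261 + 0.65·0.1701; P(supplier A) ≈ 0.3038, P(supplier B) ≈ 0.5057, P(supplier C) ≈ 0.1905
After 'flag': normaliser = 0.65·0.3038 + 0.1·0.5057 + 0.35·0.1905; P(supplier A) ≈ 0.6274, P(supplier B) ≈ 0.1607, P(supplier C) ≈ 0.2119

0.627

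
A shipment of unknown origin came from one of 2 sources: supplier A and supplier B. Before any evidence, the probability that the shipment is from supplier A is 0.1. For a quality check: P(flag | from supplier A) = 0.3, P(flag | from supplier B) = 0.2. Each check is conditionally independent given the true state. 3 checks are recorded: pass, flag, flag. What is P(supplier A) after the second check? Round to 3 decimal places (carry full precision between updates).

After 'pass': P(supplier A) = 0.7·0.1000 / (0.7·0.1000 + 0.8·0.9000) ≈ 0.0886
After 'flag': P(supplier A) = 0.3·0.0886 / (0.3·0.0886 + 0.2·0.9114) ≈ 0.1273

0.127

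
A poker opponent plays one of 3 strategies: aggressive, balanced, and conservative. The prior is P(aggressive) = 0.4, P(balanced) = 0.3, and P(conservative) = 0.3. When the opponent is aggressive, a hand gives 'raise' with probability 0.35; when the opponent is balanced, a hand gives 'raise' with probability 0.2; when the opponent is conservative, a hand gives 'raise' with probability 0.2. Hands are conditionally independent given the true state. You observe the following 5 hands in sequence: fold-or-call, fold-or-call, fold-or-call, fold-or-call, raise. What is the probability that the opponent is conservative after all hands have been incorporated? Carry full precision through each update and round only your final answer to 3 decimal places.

After 'fold-or-call': normaliser = 0.65·0.4000 + 0.8·0.3000 + 0.8·0.3000; P(aggressive) ≈ 0.3514, P(balanced) ≈ 0.3243, P(conservative) ≈ 0.3243
After 'fold-or-call': normaliser = 0.65·0.3514 + 0.8·0.3243 + 0.8·0.3243; P(aggressive) ≈ 0.3056, P(balanced) ≈ 0.3472, P(conservative) ≈ 0.3472
After 'fold-or-call': normaliser = 0.65·0.3056 + 0.8·0.3472 + 0.8·0.3472; P(aggressive) ≈ 0.2634, P(balanced) ≈ 0.3683, P(conservative) ≈ 0.3683
After 'fold-or-call': normaliser = 0.65·0.2634 + 0.8·0.3683 + 0.8·0.3683; P(aggressive) ≈ 0.2251, P(balanced) ≈ 0.3874, P(conservative) ≈ 0.3874
After 'raise': normaliser = 0.35·0.2251 + 0.2·0.3874 + 0.2·0.3874; P(aggressive) ≈ 0.3371, P(balanced) ≈ 0.3315, P(conservative) ≈ 0.3315

0.331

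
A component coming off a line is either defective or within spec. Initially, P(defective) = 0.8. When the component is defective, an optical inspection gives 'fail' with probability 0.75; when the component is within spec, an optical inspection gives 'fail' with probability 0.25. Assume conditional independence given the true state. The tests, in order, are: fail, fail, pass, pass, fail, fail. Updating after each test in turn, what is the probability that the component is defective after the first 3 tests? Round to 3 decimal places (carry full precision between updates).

After 'fail': P(defective) = 0.75·0.8000 / (0.75·0.8000 + 0.25·0.2000) ≈ 0.9231
After 'fail': P(defective) = 0.75·0.9231 / (0.75·0.9231 + 0.25·0.0769) ≈ 0.9730
After 'pass': P(defective) = 0.25·0.9730 / (0.25·0.9730 + 0.75·0.0270) ≈ 0.9231

0.923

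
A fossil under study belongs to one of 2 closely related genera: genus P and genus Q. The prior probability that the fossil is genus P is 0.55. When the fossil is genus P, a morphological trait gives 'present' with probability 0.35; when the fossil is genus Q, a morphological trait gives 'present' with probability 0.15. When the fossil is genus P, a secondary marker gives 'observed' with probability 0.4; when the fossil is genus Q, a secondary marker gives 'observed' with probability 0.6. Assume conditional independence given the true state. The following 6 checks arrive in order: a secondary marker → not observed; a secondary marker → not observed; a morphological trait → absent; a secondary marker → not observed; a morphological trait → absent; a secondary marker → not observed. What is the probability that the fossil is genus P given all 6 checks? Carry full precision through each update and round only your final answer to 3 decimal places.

Each posterior becomes the prior for the next update.
After a secondary marker='not observed': P(genus P) = 0.6·0.5500 / (0.6·0.5500 + 0.4·0.4500) ≈ 0.6471
After a secondary marker='not observed': P(genus P) = 0.6·0.6471 / (0.6·0.6471 + 0.4·0.3529) ≈ 0.7333
After a morphological trait='absent': P(genus P) = 0.65·0.7333 / (0.65·0.7333 + 0.85·0.2667) ≈ 0.6777
After a secondary marker='not observed': P(genus P) = 0.6·0.6777 / (0.6·0.6777 + 0.4·0.3223) ≈ 0.7593
After a morphological trait='absent': P(genus P) = 0.65·0.7593 / (0.65·0.7593 + 0.85·0.2407) ≈ 0.7069
After a secondary marker='not observed': P(genus P) = 0.6·0.7069 / (0.6·0.7069 + 0.4·0.2931) ≈ 0.7835

0.783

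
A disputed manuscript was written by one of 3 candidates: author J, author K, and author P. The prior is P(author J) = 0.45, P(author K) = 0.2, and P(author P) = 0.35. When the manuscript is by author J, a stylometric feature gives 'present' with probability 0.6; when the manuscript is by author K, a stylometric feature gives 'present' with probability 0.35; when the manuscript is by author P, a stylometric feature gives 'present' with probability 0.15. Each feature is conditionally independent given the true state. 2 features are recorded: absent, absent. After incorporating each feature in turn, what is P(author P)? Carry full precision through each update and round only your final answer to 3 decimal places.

Apply Bayes' rule sequentially, carrying P(author P) forward.
After 'absent': normaliser = 0.4·0.4500 + 0.65·0.2000 + 0.85·0.3500; P(author J) ≈ 0.2963, P(author K) ≈ 0.2140, P(author P) ≈ 0.4897
After 'absent': normaliser = 0.4·0.2963 + 0.65·0.2140 + 0.85·0.4897; P(author J) ≈ 0.1759, P(author K) ≈ 0.2064, P(author P) ≈ 0.6177

0.618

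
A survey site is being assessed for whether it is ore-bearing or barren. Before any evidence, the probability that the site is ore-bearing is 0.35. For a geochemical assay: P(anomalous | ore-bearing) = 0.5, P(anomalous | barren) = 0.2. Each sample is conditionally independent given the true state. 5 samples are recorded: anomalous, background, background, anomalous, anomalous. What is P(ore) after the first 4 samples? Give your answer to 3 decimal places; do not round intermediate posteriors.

0.568

Each posterior becomes the prior for the next update.
After 'anomalous': P(ore) = 0.5·0.3500 / (0.5·0.3500 + 0.2·0.6500) ≈ 0.5738
After 'background': P(ore) = 0.5·0.5738 / (0.5·0.5738 + 0.8·0.4262) ≈ 0.4569
After 'background': P(ore) = 0.5·0.4569 / (0.5·0.4569 + 0.8·0.5431) ≈ 0.3446
After 'anomalous': P(ore) = 0.5·0.3446 / (0.5·0.3446 + 0.2·0.6554) ≈ 0.5680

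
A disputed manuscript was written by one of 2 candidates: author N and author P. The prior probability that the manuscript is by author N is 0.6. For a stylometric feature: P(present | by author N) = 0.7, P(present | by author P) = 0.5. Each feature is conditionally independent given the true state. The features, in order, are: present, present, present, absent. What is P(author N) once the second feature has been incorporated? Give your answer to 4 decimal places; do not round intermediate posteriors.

After 'present': P(author N) = 0.7·0.6000 / (0.7·0.6000 + 0.5·0.4000) ≈ 0.6774
After 'present': P(author N) = 0.7·0.6774 / (0.7·0.6774 + 0.5·0.3226) ≈ 0.7462

0.7462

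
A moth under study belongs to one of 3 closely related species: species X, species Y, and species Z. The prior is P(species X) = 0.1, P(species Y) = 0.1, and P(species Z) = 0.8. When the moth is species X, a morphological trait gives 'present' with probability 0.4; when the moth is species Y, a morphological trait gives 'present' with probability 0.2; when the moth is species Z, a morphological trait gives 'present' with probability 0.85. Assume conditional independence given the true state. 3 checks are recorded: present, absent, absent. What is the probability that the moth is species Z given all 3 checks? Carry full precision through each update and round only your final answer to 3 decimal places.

0.360

After 'present': normaliser = 0.4·0.1000 + 0.2·0.1000 + 0.85·0.8000; P(species X) ≈ 0.0541, P(species Y) ≈ 0.0270, P(species Z) ≈ 0.9189
After 'absent': normaliser = 0.6·0.0541 + 0.8·0.0270 + 0.15·0.9189; P(species X) ≈ 0.1690, P(species Y) ≈ 0.1127, P(species Z) ≈ 0.7183
After 'absent': normaliser = 0.6·0.1690 + 0.8·0.1127 + 0.15·0.7183; P(species X) ≈ 0.3388, P(species Y) ≈ 0.3012, P(species Z) ≈ 0.3600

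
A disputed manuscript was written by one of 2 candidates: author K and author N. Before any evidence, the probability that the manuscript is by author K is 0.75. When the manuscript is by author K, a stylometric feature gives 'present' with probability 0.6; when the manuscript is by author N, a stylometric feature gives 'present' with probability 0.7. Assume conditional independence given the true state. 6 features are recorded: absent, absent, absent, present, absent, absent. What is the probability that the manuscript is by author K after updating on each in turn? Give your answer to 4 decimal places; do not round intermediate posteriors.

0.9155

After 'absent': P(author K) = 0.4·0.7500 / (0.4·0.7500 + 0.3·0.2500) ≈ 0.8000
After 'absent': P(author K) = 0.4·0.8000 / (0.4·0.8000 + 0.3·0.2000) ≈ 0.8421
After 'absent': P(author K) = 0.4·0.8421 / (0.4·0.8421 + 0.3·0.1579) ≈ 0.8767
After 'present': P(author K) = 0.6·0.8767 / (0.6·0.8767 + 0.7·0.1233) ≈ 0.8591
After 'absent': P(author K) = 0.4·0.8591 / (0.4·0.8591 + 0.3·0.1409) ≈ 0.8904
After 'absent': P(author K) = 0.4·0.8904 / (0.4·0.8904 + 0.3·0.1096) ≈ 0.9155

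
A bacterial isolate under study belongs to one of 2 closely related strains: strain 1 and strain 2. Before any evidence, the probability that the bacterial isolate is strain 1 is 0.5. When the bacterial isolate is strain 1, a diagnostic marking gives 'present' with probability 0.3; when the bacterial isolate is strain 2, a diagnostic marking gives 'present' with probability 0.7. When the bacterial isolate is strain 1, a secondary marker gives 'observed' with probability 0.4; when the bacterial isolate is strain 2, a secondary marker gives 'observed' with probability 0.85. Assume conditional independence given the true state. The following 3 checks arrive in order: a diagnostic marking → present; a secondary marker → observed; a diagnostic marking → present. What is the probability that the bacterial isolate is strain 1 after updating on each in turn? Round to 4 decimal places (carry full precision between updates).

After a diagnostic marking='present': P(strain 1) = 0.3·0.5000 / (0.3·0.5000 + 0.7·0.5000) ≈ 0.3000
After a secondary marker='observed': P(strain 1) = 0.4·0.3000 / (0.4·0.3000 + 0.85·0.7000) ≈ 0.1678
After a diagnostic marking='present': P(strain 1) = 0.3·0.1678 / (0.3·0.1678 + 0.7·0.8322) ≈ 0.0796

0.0796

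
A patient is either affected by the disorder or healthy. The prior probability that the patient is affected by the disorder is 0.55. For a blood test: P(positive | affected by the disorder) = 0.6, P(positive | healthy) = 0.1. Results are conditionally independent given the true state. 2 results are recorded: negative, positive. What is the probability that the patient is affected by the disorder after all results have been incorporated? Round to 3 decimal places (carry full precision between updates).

After 'negative': P(affected) = 0.4·0.5500 / (0.4·0.5500 + 0.9·0.4500) ≈ 0.3520
After 'positive': P(affected) = 0.6·0.3520 / (0.6·0.3520 + 0.1·0.6480) ≈ 0.7652

0.765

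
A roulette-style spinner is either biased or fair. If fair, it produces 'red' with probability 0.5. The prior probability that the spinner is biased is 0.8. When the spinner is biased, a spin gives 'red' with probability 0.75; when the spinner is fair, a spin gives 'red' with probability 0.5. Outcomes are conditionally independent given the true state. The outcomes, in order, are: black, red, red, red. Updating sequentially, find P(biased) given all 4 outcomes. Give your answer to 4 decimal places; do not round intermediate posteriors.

0.8710

After 'black': P(biased) = 0.25·0.8000 / (0.25·0.8000 + 0.5·0.2000) ≈ 0.6667
After 'red': P(biased) = 0.75·0.6667 / (0.75·0.6667 + 0.5·0.3333) ≈ 0.7500
After 'red': P(biased) = 0.75·0.7500 / (0.75·0.7500 + 0.5·0.2500) ≈ 0.8182
After 'red': P(biased) = 0.75·0.8182 / (0.75·0.8182 + 0.5·0.1818) ≈ 0.8710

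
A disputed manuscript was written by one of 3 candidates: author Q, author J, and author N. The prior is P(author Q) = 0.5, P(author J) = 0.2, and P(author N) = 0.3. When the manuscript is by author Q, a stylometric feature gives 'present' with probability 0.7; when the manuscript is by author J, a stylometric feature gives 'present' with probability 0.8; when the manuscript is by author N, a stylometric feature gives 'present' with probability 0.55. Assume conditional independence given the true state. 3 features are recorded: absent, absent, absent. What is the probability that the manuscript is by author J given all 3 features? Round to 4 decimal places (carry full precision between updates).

After 'absent': normaliser = 0.3·0.5000 + 0.2·0.2000 + 0.45·0.3000; P(author Q) ≈ 0.4615, P(author J) ≈ 0.1231, P(author N) ≈ 0.4154
After 'absent': normaliser = 0.3·0.4615 + 0.2·0.1231 + 0.45·0.4154; P(author Q) ≈ 0.3956, P(author J) ≈ 0.0703, P(author N) ≈ 0.5341
After 'absent': normaliser = 0.3·0.3956 + 0.2·0.0703 + 0.45·0.5341; P(author Q) ≈ 0.3181, P(author J) ≈ 0.0377, P(author N) ≈ 0.6442

0.0377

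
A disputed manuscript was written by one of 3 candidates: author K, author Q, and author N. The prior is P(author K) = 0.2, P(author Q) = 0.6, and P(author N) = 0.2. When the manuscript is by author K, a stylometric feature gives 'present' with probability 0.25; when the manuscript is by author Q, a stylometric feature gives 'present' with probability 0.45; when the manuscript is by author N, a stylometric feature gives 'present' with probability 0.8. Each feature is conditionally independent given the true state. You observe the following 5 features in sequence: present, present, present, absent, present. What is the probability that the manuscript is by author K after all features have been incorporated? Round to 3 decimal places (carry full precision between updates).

0.019

After 'present': normaliser = 0.25·0.2000 + 0.45·0.6000 + 0.8·0.2000; P(author K) ≈ 0.1042, P(author Q) ≈ 0.5625, P(author N) ≈ 0.3333
After 'present': normaliser = 0.25·0.1042 + 0.45·0.5625 + 0.8·0.3333; P(author K) ≈ 0.0477, P(author Q) ≈ 0.4637, P(author N) ≈ 0.4885
After 'present': normaliser = 0.25·0.0477 + 0.45·0.4637 + 0.8·0.4885; P(author K) ≈ 0.0195, P(author Q) ≈ 0.3413, P(author N) ≈ 0.6392
After 'absent': normaliser = 0.75·0.0195 + 0.55·0.3413 + 0.2·0.6392; P(author K) ≈ 0.0443, P(author Q) ≈ 0.5685, P(author N) ≈ 0.3872
After 'present': normaliser = 0.25·0.0443 + 0.45·0.5685 + 0.8·0.3872; P(author K) ≈ 0.0192, P(author Q) ≈ 0.4436, P(author N) ≈ 0.5371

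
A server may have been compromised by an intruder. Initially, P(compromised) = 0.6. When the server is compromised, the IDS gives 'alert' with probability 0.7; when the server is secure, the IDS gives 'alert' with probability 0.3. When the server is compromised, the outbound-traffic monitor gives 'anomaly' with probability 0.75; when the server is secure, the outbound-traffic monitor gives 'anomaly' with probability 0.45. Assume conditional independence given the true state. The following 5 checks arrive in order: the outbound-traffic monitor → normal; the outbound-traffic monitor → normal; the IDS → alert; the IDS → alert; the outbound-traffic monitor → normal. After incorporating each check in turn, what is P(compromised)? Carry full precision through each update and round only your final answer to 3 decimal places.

0.434

After the outbound-traffic monitor='normal': P(compromised) = 0.25·0.6000 / (0.25·0.6000 + 0.55·0.4000) ≈ 0.4054
After the outbound-traffic monitor='normal': P(compromised) = 0.25·0.4054 / (0.25·0.4054 + 0.55·0.5946) ≈ 0.2366
After the IDS='alert': P(compromised) = 0.7·0.2366 / (0.7·0.2366 + 0.3·0.7634) ≈ 0.4197
After the IDS='alert': P(compromised) = 0.7·0.4197 / (0.7·0.4197 + 0.3·0.5803) ≈ 0.6279
After the outbound-traffic monitor='normal': P(compromised) = 0.25·0.6279 / (0.25·0.6279 + 0.55·0.3721) ≈ 0.4341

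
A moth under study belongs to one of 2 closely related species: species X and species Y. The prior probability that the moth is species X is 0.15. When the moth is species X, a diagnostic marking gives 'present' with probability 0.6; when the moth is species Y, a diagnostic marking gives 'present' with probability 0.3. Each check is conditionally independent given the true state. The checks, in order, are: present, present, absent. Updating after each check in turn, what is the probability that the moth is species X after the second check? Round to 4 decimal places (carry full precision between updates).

0.4138

Each posterior becomes the prior for the next update.
After 'present': P(species X) = 0.6·0.1500 / (0.6·0.1500 + 0.3·0.8500) ≈ 0.2609
After 'present': P(species X) = 0.6·0.2609 / (0.6·0.2609 + 0.3·0.7391) ≈ 0.4138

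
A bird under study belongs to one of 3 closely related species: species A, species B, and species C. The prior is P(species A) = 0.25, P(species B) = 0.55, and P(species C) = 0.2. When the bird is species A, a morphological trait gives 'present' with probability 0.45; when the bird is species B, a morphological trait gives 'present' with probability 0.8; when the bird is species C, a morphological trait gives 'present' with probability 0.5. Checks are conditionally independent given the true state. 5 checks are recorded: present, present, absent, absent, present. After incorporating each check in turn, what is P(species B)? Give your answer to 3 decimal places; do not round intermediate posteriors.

0.462

Apply Bayes' rule sequentially, carrying P(species B) forward.
After 'present': normaliser = 0.45·0.2500 + 0.8·0.5500 + 0.5·0.2000; P(species A) ≈ 0.1724, P(species B) ≈ 0.6743, P(species C) ≈ 0.1533
After 'present': normaliser = 0.45·0.1724 + 0.8·0.6743 + 0.5·0.1533; P(species A) ≈ 0.1118, P(species B) ≈ 0.7777, P(species C) ≈ 0.1105
After 'absent': normaliser = 0.55·0.1118 + 0.2·0.7777 + 0.5·0.1105; P(species A) ≈ 0.2259, P(species B) ≈ 0.5712, P(species C) ≈ 0.2029
After 'absent': normaliser = 0.55·0.2259 + 0.2·0.5712 + 0.5·0.2029; P(species A) ≈ 0.3655, P(species B) ≈ 0.3361, P(species C) ≈ 0.2984
After 'present': normaliser = 0.45·0.3655 + 0.8·0.3361 + 0.5·0.2984; P(species A) ≈ 0.2824, P(species B) ≈ 0.4615, P(species C) ≈ 0.2561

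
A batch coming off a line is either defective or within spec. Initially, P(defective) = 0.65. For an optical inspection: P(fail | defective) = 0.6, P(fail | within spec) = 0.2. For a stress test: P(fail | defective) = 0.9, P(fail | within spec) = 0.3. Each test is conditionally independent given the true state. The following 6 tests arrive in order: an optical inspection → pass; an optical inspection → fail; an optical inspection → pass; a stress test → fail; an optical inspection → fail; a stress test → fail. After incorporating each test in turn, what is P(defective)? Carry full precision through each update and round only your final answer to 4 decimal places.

0.9741

After an optical inspection='pass': P(defective) = 0.4·0.6500 / (0.4·0.6500 + 0.8·0.3500) ≈ 0.4815
After an optical inspection='fail': P(defective) = 0.6·0.4815 / (0.6·0.4815 + 0.2·0.5185) ≈ 0.7358
After an optical inspection='pass': P(defective) = 0.4·0.7358 / (0.4·0.7358 + 0.8·0.2642) ≈ 0.5821
After a stress test='fail': P(defective) = 0.9·0.5821 / (0.9·0.5821 + 0.3·0.4179) ≈ 0.8069
After an optical inspection='fail': P(defective) = 0.6·0.8069 / (0.6·0.8069 + 0.2·0.1931) ≈ 0.9261
After a stress test='fail': P(defective) = 0.9·0.9261 / (0.9·0.9261 + 0.3·0.0739) ≈ 0.9741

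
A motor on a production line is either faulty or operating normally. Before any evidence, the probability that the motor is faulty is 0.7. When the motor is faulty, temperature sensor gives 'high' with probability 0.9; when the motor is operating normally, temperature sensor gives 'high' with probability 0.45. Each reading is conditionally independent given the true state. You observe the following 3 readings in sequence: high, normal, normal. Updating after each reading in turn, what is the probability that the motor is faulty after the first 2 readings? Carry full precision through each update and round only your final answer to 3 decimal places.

After 'high': P(faulty) = 0.9·0.7000 / (0.9·0.7000 + 0.45·0.3000) ≈ 0.8235
After 'normal': P(faulty) = 0.1·0.8235 / (0.1·0.8235 + 0.55·0.1765) ≈ 0.4590

0.459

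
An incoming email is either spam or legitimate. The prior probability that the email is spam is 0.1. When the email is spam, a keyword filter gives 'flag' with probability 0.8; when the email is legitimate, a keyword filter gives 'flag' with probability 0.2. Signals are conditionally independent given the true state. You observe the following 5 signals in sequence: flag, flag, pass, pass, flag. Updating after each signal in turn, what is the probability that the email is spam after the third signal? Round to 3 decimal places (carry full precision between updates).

After 'flag': P(spam) = 0.8·0.1000 / (0.8·0.1000 + 0.2·0.9000) ≈ 0.3077
After 'flag': P(spam) = 0.8·0.3077 / (0.8·0.3077 + 0.2·0.6923) ≈ 0.6400
After 'pass': P(spam) = 0.2·0.6400 / (0.2·0.6400 + 0.8·0.3600) ≈ 0.3077

0.308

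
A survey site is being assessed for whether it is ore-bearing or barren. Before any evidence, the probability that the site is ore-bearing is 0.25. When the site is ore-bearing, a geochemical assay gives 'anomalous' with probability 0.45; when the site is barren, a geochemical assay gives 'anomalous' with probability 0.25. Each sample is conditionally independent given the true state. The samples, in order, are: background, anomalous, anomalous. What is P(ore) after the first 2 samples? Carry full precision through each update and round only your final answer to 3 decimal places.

Apply Bayes' rule sequentially, carrying P(ore) forward.
After 'background': P(ore) = 0.55·0.2500 / (0.55·0.2500 + 0.75·0.7500) ≈ 0.1964
After 'anomalous': P(ore) = 0.45·0.1964 / (0.45·0.1964 + 0.25·0.8036) ≈ 0.3056

0.306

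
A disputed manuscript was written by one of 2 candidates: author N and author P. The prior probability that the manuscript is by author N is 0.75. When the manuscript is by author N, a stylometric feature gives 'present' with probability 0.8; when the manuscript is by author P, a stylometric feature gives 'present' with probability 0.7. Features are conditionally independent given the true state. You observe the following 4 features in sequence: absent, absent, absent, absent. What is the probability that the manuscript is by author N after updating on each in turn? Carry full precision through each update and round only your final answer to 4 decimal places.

0.3721

Each posterior becomes the prior for the next update.
After 'absent': P(author N) = 0.2·0.7500 / (0.2·0.7500 + 0.3·0.2500) ≈ 0.6667
After 'absent': P(author N) = 0.2·0.6667 / (0.2·0.6667 + 0.3·0.3333) ≈ 0.5714
After 'absent': P(author N) = 0.2·0.5714 / (0.2·0.5714 + 0.3·0.4286) ≈ 0.4706
After 'absent': P(author N) = 0.2·0.4706 / (0.2·0.4706 + 0.3·0.5294) ≈ 0.3721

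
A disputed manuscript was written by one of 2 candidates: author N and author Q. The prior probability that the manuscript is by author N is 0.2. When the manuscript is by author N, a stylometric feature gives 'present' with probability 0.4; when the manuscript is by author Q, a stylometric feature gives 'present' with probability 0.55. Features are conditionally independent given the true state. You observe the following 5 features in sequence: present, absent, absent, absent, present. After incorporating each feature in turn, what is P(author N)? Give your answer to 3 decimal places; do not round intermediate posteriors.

0.239

After 'present': P(author N) = 0.4·0.2000 / (0.4·0.2000 + 0.55·0.8000) ≈ 0.1538
After 'absent': P(author N) = 0.6·0.1538 / (0.6·0.1538 + 0.45·0.8462) ≈ 0.1951
After 'absent': P(author N) = 0.6·0.1951 / (0.6·0.1951 + 0.45·0.8049) ≈ 0.2443
After 'absent': P(author N) = 0.6·0.2443 / (0.6·0.2443 + 0.45·0.7557) ≈ 0.3012
After 'present': P(author N) = 0.4·0.3012 / (0.4·0.3012 + 0.55·0.6988) ≈ 0.2386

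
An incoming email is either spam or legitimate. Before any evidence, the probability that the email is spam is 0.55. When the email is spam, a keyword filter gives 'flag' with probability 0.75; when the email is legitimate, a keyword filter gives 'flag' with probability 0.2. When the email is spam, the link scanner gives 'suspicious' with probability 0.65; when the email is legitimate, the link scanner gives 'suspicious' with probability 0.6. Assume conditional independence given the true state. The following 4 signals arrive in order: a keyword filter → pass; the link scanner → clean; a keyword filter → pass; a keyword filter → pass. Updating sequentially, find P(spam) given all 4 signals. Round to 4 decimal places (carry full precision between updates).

0.0316

After a keyword filter='pass': P(spam) = 0.25·0.5500 / (0.25·0.5500 + 0.8·0.4500) ≈ 0.2764
After the link scanner='clean': P(spam) = 0.35·0.2764 / (0.35·0.2764 + 0.4·0.7236) ≈ 0.2505
After a keyword filter='pass': P(spam) = 0.25·0.2505 / (0.25·0.2505 + 0.8·0.7495) ≈ 0.0946
After a keyword filter='pass': P(spam) = 0.25·0.0946 / (0.25·0.0946 + 0.8·0.9054) ≈ 0.0316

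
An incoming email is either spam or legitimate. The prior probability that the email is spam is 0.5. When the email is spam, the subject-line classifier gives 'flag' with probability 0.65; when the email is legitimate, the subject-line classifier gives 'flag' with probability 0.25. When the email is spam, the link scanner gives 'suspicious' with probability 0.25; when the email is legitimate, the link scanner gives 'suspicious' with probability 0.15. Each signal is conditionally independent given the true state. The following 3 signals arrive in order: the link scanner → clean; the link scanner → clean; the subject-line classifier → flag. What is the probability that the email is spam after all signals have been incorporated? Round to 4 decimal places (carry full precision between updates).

0.6693

After the link scanner='clean': P(spam) = 0.75·0.5000 / (0.75·0.5000 + 0.85·0.5000) ≈ 0.4688
After the link scanner='clean': P(spam) = 0.75·0.4688 / (0.75·0.4688 + 0.85·0.5312) ≈ 0.4377
After the subject-line classifier='flag': P(spam) = 0.65·0.4377 / (0.65·0.4377 + 0.25·0.5623) ≈ 0.6693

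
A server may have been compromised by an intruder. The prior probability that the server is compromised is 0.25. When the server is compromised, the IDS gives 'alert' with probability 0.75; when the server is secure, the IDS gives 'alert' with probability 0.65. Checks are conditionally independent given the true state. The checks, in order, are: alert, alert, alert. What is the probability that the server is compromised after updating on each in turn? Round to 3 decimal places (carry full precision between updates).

0.339

After 'alert': P(compromised) = 0.75·0.2500 / (0.75·0.2500 + 0.65·0.7500) ≈ 0.2778
After 'alert': P(compromised) = 0.75·0.2778 / (0.75·0.2778 + 0.65·0.7222) ≈ 0.3074
After 'alert': P(compromised) = 0.75·0.3074 / (0.75·0.3074 + 0.65·0.6926) ≈ 0.3387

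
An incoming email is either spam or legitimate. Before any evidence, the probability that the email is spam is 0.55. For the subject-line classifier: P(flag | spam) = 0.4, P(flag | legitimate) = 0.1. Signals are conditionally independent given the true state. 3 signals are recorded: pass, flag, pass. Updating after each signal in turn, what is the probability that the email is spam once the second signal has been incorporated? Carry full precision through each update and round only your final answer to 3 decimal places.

After 'pass': P(spam) = 0.6·0.5500 / (0.6·0.5500 + 0.9·0.4500) ≈ 0.4490
After 'flag': P(spam) = 0.4·0.4490 / (0.4·0.4490 + 0.1·0.5510) ≈ 0.7652

0.765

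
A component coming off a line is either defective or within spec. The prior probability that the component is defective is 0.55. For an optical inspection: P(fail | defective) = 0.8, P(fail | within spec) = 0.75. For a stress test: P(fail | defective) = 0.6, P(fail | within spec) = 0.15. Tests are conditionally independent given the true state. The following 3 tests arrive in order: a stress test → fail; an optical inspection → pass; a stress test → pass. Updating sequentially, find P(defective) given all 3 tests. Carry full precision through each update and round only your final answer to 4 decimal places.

Each posterior becomes the prior for the next update.
After a stress test='fail': P(defective) = 0.6·0.5500 / (0.6·0.5500 + 0.15·0.4500) ≈ 0.8302
After an optical inspection='pass': P(defective) = 0.2·0.8302 / (0.2·0.8302 + 0.25·0.1698) ≈ 0.7964
After a stress test='pass': P(defective) = 0.4·0.7964 / (0.4·0.7964 + 0.85·0.2036) ≈ 0.6480

0.6480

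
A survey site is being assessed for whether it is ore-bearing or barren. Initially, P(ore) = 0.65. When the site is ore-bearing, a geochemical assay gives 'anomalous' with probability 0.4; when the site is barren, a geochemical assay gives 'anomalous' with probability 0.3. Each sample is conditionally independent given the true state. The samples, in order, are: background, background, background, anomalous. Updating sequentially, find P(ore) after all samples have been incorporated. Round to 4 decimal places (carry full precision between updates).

Each posterior becomes the prior for the next update.
After 'background': P(ore) = 0.6·0.6500 / (0.6·0.6500 + 0.7·0.3500) ≈ 0.6142
After 'background': P(ore) = 0.6·0.6142 / (0.6·0.6142 + 0.7·0.3858) ≈ 0.5771
After 'background': P(ore) = 0.6·0.5771 / (0.6·0.5771 + 0.7·0.4229) ≈ 0.5391
After 'anomalous': P(ore) = 0.4·0.5391 / (0.4·0.5391 + 0.3·0.4609) ≈ 0.6093

0.6093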